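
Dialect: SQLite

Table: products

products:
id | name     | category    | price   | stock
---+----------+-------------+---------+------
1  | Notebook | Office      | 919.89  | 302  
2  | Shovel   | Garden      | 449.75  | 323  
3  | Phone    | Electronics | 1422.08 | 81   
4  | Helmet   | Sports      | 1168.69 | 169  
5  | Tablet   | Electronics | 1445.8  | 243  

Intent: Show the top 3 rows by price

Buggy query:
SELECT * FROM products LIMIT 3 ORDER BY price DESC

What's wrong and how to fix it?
Bug: ORDER BY cannot follow LIMIT; LIMIT is the final clause

Fix: Sort with ORDER BY, then apply LIMIT

Corrected query:
SELECT * FROM products ORDER BY price DESC LIMIT 3

Result:
id | name   | category    | price   | stock
---+--------+-------------+---------+------
5  | Tablet | Electronics | 1445.8  | 243  
3  | Phone  | Electronics | 1422.08 | 81   
4  | Helmet | Sports      | 1168.69 | 169  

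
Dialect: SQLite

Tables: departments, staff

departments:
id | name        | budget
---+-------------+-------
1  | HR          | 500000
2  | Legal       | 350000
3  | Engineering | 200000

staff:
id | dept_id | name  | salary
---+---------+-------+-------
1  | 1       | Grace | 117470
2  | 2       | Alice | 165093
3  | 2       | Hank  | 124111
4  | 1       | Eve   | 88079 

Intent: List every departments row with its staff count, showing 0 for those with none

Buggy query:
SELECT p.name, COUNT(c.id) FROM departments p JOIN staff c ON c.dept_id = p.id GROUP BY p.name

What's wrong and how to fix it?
Bug: An inner join excludes parents with zero children

Fix: Switch to LEFT JOIN to retain unmatched parent rows

Corrected query:
SELECT p.name, COUNT(c.id) FROM departments p LEFT JOIN staff c ON c.dept_id = p.id GROUP BY p.name

Result:
name        | COUNT(c.id)
------------+------------
Engineering | 0          
HR          | 2          
Legal       | 2          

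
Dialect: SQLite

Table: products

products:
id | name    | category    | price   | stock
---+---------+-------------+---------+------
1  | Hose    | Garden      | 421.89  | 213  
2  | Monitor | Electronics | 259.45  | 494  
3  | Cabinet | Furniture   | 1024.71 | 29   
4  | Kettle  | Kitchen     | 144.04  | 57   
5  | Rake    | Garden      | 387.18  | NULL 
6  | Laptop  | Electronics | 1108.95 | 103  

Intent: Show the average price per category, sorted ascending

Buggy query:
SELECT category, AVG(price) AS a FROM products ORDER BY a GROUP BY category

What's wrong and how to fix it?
Bug: GROUP BY must precede ORDER BY

Fix: Move ORDER BY to the end, after GROUP BY

Corrected query:
SELECT category, AVG(price) AS a FROM products GROUP BY category ORDER BY a

Result:
category    | a      
------------+--------
Kitchen     | 144.04 
Garden      | 404.535
Electronics | 684.2  
Furniture   | 1024.71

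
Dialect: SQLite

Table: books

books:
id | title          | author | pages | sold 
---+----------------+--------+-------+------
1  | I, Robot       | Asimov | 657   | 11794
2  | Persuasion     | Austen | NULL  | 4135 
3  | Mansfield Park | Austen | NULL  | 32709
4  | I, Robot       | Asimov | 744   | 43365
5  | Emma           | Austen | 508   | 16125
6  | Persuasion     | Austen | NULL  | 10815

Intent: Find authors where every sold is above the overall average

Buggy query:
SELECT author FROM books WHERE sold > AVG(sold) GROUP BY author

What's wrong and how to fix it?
Bug: WHERE evaluates per row before aggregation, so AVG() is unavailable

Fix: Compute the overall average in a scalar subquery and compare each group's MIN against it in HAVING

Corrected query:
SELECT author FROM books GROUP BY author HAVING MIN(sold) > (SELECT AVG(sold) FROM books)

Result:
(no rows)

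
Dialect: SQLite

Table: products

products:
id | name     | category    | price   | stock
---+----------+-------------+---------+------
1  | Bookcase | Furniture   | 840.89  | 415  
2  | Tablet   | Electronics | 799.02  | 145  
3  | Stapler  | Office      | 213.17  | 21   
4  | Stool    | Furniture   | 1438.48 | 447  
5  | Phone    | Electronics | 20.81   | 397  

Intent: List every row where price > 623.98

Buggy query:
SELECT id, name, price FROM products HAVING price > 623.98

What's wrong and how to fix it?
Bug: HAVING filters the output of aggregation, but this query has no GROUP BY and no aggregate functions, so SQLite rejects it (HAVING clause on a non-aggregate query); the condition here is per row

Fix: Use WHERE for row-level filtering

Corrected query:
SELECT id, name, price FROM products WHERE price > 623.98

Result:
id | name     | price  
---+----------+--------
1  | Bookcase | 840.89 
2  | Tablet   | 799.02 
4  | Stool    | 1438.48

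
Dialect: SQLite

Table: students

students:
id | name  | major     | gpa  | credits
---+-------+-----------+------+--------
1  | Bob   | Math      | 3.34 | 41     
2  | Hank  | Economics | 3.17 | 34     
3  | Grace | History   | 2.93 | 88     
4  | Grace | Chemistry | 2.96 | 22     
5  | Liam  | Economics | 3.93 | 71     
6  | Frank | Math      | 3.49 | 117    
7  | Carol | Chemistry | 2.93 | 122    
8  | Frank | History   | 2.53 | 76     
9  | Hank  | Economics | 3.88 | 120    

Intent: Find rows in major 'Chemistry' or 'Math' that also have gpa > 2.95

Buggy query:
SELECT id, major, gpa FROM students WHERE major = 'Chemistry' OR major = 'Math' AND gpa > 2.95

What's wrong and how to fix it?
Bug: AND binds tighter than OR, so this parses as major = 'Chemistry' OR (major = 'Math' AND gpa > 2.95)

Fix: Add parentheses around the OR so the AND applies to both alternatives

Corrected query:
SELECT id, major, gpa FROM students WHERE (major = 'Chemistry' OR major = 'Math') AND gpa > 2.95

Result:
id | major     | gpa 
---+-----------+-----
1  | Math      | 3.34
4  | Chemistry | 2.96
6  | Math      | 3.49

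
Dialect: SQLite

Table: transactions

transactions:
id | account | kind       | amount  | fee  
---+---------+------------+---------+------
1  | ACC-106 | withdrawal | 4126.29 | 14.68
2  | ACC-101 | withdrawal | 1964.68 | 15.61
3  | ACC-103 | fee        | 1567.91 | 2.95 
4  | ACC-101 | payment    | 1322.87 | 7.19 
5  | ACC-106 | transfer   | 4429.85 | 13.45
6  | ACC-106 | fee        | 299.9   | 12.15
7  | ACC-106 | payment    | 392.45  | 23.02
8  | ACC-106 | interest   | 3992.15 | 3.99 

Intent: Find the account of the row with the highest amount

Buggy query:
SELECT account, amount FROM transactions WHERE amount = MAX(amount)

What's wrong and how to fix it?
Bug: WHERE is evaluated per row; an aggregate over the whole table isn't defined there

Fix: Wrap MAX in a scalar subquery so WHERE compares against a single value

Corrected query:
SELECT account, amount FROM transactions WHERE amount = (SELECT MAX(amount) FROM transactions)

Result:
account | amount 
--------+--------
ACC-106 | 4429.85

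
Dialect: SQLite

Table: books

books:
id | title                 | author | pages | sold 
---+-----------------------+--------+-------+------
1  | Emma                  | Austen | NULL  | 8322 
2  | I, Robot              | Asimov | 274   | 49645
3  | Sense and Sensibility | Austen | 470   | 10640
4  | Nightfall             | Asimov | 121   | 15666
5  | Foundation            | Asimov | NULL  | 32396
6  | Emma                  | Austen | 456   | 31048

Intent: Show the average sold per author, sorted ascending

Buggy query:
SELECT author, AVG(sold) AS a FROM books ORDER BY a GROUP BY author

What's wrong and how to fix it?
Bug: GROUP BY must precede ORDER BY

Fix: Reorder: SELECT … FROM … GROUP BY … ORDER BY …

Corrected query:
SELECT author, AVG(sold) AS a FROM books GROUP BY author ORDER BY a

Result:
author | a    
-------+------
Austen | 16670
Asimov | 32569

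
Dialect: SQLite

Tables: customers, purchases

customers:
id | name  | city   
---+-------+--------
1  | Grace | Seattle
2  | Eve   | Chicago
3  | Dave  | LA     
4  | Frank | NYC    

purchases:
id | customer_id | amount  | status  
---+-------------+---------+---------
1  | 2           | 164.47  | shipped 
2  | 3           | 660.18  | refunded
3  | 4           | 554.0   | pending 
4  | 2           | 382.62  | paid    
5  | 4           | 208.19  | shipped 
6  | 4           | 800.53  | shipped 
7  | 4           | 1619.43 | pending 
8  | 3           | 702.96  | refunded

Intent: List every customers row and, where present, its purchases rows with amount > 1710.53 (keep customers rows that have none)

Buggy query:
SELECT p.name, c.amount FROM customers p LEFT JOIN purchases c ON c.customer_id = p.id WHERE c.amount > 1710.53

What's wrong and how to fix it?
Bug: Filtering c.amount in WHERE discards the NULL rows produced by LEFT JOIN, turning it into an inner join

Fix: Move the right-table condition into the ON clause so unmatched parents are kept

Corrected query:
SELECT p.name, c.amount FROM customers p LEFT JOIN purchases c ON c.customer_id = p.id AND c.amount > 1710.53

Result:
name  | amount
------+-------
Grace | NULL  
Eve   | NULL  
Dave  | NULL  
Frank | NULL  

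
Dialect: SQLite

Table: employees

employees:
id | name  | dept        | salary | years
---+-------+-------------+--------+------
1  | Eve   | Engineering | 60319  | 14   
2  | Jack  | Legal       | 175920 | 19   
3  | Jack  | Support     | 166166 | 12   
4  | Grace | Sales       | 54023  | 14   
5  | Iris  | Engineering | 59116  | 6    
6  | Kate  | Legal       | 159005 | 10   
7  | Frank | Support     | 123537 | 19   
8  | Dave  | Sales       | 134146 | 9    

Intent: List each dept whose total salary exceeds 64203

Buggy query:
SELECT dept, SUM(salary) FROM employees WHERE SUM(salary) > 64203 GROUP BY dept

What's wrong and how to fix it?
Bug: Aggregate functions cannot appear in a WHERE clause

Fix: Use HAVING (which filters groups after aggregation) instead of WHERE

Corrected query:
SELECT dept, SUM(salary) FROM employees GROUP BY dept HAVING SUM(salary) > 64203

Result:
dept        | SUM(salary)
------------+------------
Engineering | 119435     
Legal       | 334925     
Sales       | 188169     
Support     | 289703     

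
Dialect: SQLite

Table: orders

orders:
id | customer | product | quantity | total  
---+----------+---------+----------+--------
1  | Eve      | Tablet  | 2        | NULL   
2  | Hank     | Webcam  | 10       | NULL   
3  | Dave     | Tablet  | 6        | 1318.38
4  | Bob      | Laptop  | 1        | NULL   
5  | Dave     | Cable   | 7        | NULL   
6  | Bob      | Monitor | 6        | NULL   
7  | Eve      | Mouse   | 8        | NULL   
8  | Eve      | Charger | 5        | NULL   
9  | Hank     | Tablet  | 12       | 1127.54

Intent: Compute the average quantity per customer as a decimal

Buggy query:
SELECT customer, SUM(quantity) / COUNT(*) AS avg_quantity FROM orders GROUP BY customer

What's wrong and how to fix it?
Bug: Both operands are integers, so '/' performs integer division and truncates

Fix: Multiply by 1.0 (or CAST to REAL) to force floating-point division

Corrected query:
SELECT customer, SUM(quantity) * 1.0 / COUNT(*) AS avg_quantity FROM orders GROUP BY customer

Result:
customer | avg_quantity
---------+-------------
Bob      | 3.5         
Dave     | 6.5         
Eve      | 5           
Hank     | 11          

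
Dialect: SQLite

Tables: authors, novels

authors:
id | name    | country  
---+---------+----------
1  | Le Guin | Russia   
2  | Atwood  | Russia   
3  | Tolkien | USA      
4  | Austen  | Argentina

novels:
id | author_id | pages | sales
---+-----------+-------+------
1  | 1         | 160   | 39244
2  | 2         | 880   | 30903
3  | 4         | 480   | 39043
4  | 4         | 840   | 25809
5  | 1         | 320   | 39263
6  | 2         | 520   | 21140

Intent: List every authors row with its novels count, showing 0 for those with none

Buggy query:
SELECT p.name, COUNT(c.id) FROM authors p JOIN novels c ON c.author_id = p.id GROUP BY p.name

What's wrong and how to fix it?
Bug: INNER JOIN drops authors rows that have no matching novels rows

Fix: Use LEFT JOIN so parents without children still appear (COUNT(c.id) gives 0)

Corrected query:
SELECT p.name, COUNT(c.id) FROM authors p LEFT JOIN novels c ON c.author_id = p.id GROUP BY p.name

Result:
name    | COUNT(c.id)
--------+------------
Atwood  | 2          
Austen  | 2          
Le Guin | 2          
Tolkien | 0          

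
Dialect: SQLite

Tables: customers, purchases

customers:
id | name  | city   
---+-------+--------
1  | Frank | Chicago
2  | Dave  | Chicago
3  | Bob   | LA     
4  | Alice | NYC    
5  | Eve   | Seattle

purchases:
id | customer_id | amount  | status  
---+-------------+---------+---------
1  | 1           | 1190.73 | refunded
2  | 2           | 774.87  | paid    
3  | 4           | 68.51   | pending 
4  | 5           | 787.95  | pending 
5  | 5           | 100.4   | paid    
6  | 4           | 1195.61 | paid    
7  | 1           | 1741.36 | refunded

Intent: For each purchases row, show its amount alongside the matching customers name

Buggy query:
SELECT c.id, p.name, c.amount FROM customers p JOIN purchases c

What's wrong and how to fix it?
Bug: Missing join condition: each purchases row is matched to all customers rows instead of just its own

Fix: Add ON c.customer_id = p.id to the JOIN

Corrected query:
SELECT c.id, p.name, c.amount FROM customers p JOIN purchases c ON c.customer_id = p.id

Result:
id | name  | amount 
---+-------+--------
1  | Frank | 1190.73
2  | Dave  | 774.87 
3  | Alice | 68.51  
4  | Eve   | 787.95 
5  | Eve   | 100.4  
6  | Alice | 1195.61
7  | Frank | 1741.36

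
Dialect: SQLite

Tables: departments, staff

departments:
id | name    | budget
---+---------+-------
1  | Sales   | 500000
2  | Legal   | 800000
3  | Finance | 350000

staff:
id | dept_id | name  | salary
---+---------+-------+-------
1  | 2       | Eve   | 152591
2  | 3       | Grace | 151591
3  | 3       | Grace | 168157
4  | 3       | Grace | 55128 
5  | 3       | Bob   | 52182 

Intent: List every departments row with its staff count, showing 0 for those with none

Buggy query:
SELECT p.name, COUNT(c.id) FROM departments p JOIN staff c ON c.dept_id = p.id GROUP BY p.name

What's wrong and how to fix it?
Bug: An inner join excludes parents with zero children

Fix: Use LEFT JOIN so parents without children still appear (COUNT(c.id) gives 0)

Corrected query:
SELECT p.name, COUNT(c.id) FROM departments p LEFT JOIN staff c ON c.dept_id = p.id GROUP BY p.name

Result:
name    | COUNT(c.id)
--------+------------
Finance | 4          
Legal   | 1          
Sales   | 0          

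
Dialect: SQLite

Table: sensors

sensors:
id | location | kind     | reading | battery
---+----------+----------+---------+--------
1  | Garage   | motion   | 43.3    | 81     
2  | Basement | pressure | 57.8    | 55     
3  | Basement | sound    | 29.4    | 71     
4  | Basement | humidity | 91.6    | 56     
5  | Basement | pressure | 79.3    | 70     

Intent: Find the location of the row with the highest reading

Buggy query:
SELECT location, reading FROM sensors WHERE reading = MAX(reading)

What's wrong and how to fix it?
Bug: WHERE is evaluated per row; an aggregate over the whole table isn't defined there

Fix: Wrap MAX in a scalar subquery so WHERE compares against a single value

Corrected query:
SELECT location, reading FROM sensors WHERE reading = (SELECT MAX(reading) FROM sensors)

Result:
location | reading
---------+--------
Basement | 91.6   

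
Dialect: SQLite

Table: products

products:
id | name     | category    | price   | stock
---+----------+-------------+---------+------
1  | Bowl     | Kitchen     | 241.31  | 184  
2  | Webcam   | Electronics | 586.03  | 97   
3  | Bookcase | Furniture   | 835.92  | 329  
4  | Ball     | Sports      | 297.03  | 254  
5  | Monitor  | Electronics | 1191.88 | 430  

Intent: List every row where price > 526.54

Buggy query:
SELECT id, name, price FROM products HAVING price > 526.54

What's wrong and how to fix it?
Bug: HAVING filters the output of aggregation, but this query has no GROUP BY and no aggregate functions, so SQLite rejects it (HAVING clause on a non-aggregate query); the condition here is per row

Fix: Use WHERE for row-level filtering

Corrected query:
SELECT id, name, price FROM products WHERE price > 526.54

Result:
id | name     | price  
---+----------+--------
2  | Webcam   | 586.03 
3  | Bookcase | 835.92 
5  | Monitor  | 1191.88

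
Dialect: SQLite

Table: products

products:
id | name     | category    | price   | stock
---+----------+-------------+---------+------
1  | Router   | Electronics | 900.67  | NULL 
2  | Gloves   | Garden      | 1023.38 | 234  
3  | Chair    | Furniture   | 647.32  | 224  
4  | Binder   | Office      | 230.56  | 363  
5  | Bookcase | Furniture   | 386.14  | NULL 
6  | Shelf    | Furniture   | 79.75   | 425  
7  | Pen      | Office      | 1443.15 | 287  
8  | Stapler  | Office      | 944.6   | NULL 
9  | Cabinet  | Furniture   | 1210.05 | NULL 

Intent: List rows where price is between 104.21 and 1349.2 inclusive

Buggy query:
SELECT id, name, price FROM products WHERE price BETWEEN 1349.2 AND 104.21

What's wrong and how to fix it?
Bug: The bounds are reversed; BETWEEN a AND b requires a <= b to match anything

Fix: Swap the bounds so the smaller value comes first

Corrected query:
SELECT id, name, price FROM products WHERE price BETWEEN 104.21 AND 1349.2

Result:
id | name     | price  
---+----------+--------
1  | Router   | 900.67 
2  | Gloves   | 1023.38
3  | Chair    | 647.32 
4  | Binder   | 230.56 
5  | Bookcase | 386.14 
8  | Stapler  | 944.6  
9  | Cabinet  | 1210.05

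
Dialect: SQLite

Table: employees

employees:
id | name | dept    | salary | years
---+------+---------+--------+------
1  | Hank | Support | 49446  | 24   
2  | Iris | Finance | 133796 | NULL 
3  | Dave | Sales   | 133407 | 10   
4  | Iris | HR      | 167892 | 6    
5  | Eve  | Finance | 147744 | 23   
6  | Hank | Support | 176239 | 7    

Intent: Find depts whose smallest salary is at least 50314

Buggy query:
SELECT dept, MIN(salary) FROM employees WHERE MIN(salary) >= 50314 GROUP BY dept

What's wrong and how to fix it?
Bug: Aggregates like MIN are computed per group after WHERE runs

Fix: Use HAVING for the per-group MIN condition

Corrected query:
SELECT dept, MIN(salary) FROM employees GROUP BY dept HAVING MIN(salary) >= 50314

Result:
dept    | MIN(salary)
--------+------------
Finance | 133796     
HR      | 167892     
Sales   | 133407     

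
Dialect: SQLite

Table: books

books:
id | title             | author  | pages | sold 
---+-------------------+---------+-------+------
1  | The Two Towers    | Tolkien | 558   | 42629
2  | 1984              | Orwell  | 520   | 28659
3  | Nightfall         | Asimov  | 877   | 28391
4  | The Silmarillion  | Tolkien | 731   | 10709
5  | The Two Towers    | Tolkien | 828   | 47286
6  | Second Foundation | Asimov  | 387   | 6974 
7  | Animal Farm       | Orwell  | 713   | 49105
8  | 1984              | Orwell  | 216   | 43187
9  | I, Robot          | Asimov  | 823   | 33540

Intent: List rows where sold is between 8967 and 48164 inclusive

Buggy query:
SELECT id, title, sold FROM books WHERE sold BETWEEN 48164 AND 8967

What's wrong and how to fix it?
Bug: BETWEEN expects the lower bound first; with 48164 AND 8967 the range is empty

Fix: Swap the bounds so the smaller value comes first

Corrected query:
SELECT id, title, sold FROM books WHERE sold BETWEEN 8967 AND 48164

Result:
id | title            | sold 
---+------------------+------
1  | The Two Towers   | 42629
2  | 1984             | 28659
3  | Nightfall        | 28391
4  | The Silmarillion | 10709
5  | The Two Towers   | 47286
8  | 1984             | 43187
9  | I, Robot         | 33540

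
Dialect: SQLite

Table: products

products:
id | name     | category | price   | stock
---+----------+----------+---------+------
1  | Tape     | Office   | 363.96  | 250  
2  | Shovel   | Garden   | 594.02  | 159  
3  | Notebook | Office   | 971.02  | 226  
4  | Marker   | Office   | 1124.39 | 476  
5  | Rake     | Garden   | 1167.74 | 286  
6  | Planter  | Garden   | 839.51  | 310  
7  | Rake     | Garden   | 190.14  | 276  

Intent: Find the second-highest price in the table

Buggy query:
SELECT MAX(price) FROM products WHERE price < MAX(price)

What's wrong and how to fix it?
Bug: MAX(price) on the right of the comparison is an aggregate-in-WHERE error

Fix: Put the inner MAX in a scalar subquery

Corrected query:
SELECT MAX(price) FROM products WHERE price < (SELECT MAX(price) FROM products)

Result:
MAX(price)
----------
1124.39   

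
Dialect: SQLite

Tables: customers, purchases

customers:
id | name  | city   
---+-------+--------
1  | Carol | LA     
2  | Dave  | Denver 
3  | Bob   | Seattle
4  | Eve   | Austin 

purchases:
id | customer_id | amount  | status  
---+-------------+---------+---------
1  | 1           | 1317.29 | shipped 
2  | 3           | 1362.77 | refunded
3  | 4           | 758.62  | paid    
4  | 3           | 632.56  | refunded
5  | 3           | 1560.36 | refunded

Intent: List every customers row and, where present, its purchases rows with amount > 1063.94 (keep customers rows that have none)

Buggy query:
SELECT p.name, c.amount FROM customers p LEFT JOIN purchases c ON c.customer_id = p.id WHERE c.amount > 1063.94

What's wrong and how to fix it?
Bug: Filtering c.amount in WHERE discards the NULL rows produced by LEFT JOIN, turning it into an inner join

Fix: Move the right-table condition into the ON clause so unmatched parents are kept

Corrected query:
SELECT p.name, c.amount FROM customers p LEFT JOIN purchases c ON c.customer_id = p.id AND c.amount > 1063.94

Result:
name  | amount 
------+--------
Carol | 1317.29
Dave  | NULL   
Bob   | 1362.77
Bob   | 1560.36
Eve   | NULL   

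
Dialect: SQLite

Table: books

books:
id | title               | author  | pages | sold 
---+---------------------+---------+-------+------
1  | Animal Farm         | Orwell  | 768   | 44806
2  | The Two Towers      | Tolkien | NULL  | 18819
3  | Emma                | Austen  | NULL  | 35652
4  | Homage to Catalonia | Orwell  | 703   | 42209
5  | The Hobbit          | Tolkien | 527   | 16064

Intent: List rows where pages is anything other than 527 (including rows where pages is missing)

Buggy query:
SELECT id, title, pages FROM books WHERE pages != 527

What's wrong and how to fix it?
Bug: Inequality against NULL is unknown, not true; rows with NULL are dropped

Fix: Add an explicit OR pages IS NULL to include the missing-value rows

Corrected query:
SELECT id, title, pages FROM books WHERE pages != 527 OR pages IS NULL

Result:
id | title               | pages
---+---------------------+------
1  | Animal Farm         | 768  
2  | The Two Towers      | NULL 
3  | Emma                | NULL 
4  | Homage to Catalonia | 703  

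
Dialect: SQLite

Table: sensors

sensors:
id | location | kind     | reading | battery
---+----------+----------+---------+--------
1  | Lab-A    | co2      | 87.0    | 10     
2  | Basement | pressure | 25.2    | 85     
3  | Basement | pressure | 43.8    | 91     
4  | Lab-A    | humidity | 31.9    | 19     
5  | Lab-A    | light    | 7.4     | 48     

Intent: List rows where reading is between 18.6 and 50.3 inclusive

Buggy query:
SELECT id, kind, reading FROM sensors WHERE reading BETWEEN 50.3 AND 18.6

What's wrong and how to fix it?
Bug: BETWEEN expects the lower bound first; with 50.3 AND 18.6 the range is empty

Fix: Write BETWEEN 18.6 AND 50.3

Corrected query:
SELECT id, kind, reading FROM sensors WHERE reading BETWEEN 18.6 AND 50.3

Result:
id | kind     | reading
---+----------+--------
2  | pressure | 25.2   
3  | pressure | 43.8   
4  | humidity | 31.9   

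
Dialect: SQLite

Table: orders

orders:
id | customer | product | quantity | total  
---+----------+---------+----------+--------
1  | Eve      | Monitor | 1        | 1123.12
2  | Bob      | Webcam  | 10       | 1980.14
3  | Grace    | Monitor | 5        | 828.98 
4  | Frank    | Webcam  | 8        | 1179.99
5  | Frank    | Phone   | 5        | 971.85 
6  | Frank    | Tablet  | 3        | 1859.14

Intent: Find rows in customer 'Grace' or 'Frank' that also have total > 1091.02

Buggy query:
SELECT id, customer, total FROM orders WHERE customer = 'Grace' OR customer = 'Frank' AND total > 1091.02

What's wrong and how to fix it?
Bug: Without parentheses, AND is evaluated before OR, so the total filter only applies to the 'Frank' branch

Fix: Group the OR with parentheses (or use IN), then AND the threshold

Corrected query:
SELECT id, customer, total FROM orders WHERE (customer = 'Grace' OR customer = 'Frank') AND total > 1091.02

Result:
id | customer | total  
---+----------+--------
4  | Frank    | 1179.99
6  | Frank    | 1859.14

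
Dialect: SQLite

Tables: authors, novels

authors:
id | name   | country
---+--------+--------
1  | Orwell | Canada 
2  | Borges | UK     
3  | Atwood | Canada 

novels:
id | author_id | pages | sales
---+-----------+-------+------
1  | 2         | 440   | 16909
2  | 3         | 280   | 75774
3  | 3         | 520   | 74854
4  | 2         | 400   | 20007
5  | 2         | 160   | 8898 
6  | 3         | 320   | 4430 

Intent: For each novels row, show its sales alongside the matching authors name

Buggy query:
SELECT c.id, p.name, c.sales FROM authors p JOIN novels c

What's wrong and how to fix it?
Bug: Missing join condition: each novels row is matched to all authors rows instead of just its own

Fix: Add ON c.author_id = p.id to the JOIN

Corrected query:
SELECT c.id, p.name, c.sales FROM authors p JOIN novels c ON c.author_id = p.id

Result:
id | name   | sales
---+--------+------
1  | Borges | 16909
2  | Atwood | 75774
3  | Atwood | 74854
4  | Borges | 20007
5  | Borges | 8898 
6  | Atwood | 4430 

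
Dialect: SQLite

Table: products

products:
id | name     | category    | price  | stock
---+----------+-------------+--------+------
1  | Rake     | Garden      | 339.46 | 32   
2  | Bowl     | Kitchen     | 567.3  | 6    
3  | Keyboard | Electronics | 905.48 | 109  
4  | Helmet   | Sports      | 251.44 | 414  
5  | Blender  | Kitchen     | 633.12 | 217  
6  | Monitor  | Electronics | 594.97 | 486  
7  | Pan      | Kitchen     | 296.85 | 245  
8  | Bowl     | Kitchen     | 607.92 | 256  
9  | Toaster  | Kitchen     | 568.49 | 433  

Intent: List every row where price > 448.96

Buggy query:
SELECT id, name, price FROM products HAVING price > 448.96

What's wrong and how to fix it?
Bug: This is a non-aggregate query (no GROUP BY, no aggregates), so in SQLite the HAVING clause is invalid here; a row-level condition belongs in WHERE

Fix: Use WHERE for row-level filtering

Corrected query:
SELECT id, name, price FROM products WHERE price > 448.96

Result:
id | name     | price 
---+----------+-------
2  | Bowl     | 567.3 
3  | Keyboard | 905.48
5  | Blender  | 633.12
6  | Monitor  | 594.97
8  | Bowl     | 607.92
9  | Toaster  | 568.49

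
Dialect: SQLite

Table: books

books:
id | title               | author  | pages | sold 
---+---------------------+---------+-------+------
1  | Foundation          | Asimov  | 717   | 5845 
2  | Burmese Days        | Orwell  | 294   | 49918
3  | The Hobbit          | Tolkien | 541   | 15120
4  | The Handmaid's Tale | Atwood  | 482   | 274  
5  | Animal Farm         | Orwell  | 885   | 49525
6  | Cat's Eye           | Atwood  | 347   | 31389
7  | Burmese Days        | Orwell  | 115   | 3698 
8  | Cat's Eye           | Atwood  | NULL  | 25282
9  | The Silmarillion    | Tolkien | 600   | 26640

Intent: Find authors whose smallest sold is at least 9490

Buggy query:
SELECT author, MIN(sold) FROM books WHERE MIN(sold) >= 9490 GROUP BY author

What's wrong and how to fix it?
Bug: Aggregates like MIN are computed per group after WHERE runs

Fix: Replace WHERE with HAVING after the GROUP BY

Corrected query:
SELECT author, MIN(sold) FROM books GROUP BY author HAVING MIN(sold) >= 9490

Result:
author  | MIN(sold)
--------+----------
Tolkien | 15120    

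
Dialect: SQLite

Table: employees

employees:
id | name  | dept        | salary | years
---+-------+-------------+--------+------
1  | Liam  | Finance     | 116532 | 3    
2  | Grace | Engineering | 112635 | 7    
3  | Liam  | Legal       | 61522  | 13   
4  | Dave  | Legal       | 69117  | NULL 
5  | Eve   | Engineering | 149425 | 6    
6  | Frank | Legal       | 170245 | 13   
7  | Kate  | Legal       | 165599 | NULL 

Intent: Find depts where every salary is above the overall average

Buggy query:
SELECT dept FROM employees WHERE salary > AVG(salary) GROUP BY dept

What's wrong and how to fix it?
Bug: WHERE evaluates per row before aggregation, so AVG() is unavailable

Fix: Compute the overall average in a scalar subquery and compare each group's MIN against it in HAVING

Corrected query:
SELECT dept FROM employees GROUP BY dept HAVING MIN(salary) > (SELECT AVG(salary) FROM employees)

Result:
(no rows)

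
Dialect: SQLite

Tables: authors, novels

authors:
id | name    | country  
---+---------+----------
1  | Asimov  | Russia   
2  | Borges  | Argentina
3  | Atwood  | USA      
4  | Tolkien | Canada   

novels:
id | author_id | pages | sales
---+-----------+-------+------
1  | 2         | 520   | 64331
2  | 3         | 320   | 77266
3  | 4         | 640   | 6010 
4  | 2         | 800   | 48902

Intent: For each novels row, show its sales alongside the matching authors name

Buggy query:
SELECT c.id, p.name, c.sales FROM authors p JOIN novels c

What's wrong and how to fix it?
Bug: JOIN with no ON clause produces a cartesian product; every novels row pairs with every authors row

Fix: Add ON c.author_id = p.id to the JOIN

Corrected query:
SELECT c.id, p.name, c.sales FROM authors p JOIN novels c ON c.author_id = p.id

Result:
id | name    | sales
---+---------+------
1  | Borges  | 64331
2  | Atwood  | 77266
3  | Tolkien | 6010 
4  | Borges  | 48902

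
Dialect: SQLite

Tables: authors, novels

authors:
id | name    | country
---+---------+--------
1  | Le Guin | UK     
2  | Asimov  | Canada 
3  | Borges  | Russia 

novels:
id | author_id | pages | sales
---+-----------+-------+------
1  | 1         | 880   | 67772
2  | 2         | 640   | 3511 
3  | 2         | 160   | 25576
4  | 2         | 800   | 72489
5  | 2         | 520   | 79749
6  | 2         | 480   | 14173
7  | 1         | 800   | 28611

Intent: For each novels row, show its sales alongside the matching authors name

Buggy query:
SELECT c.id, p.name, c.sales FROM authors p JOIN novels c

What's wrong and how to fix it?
Bug: JOIN with no ON clause produces a cartesian product; every novels row pairs with every authors row

Fix: Specify the join condition linking the foreign key to the parent id

Corrected query:
SELECT c.id, p.name, c.sales FROM authors p JOIN novels c ON c.author_id = p.id

Result:
id | name    | sales
---+---------+------
1  | Le Guin | 67772
2  | Asimov  | 3511 
3  | Asimov  | 25576
4  | Asimov  | 72489
5  | Asimov  | 79749
6  | Asimov  | 14173
7  | Le Guin | 28611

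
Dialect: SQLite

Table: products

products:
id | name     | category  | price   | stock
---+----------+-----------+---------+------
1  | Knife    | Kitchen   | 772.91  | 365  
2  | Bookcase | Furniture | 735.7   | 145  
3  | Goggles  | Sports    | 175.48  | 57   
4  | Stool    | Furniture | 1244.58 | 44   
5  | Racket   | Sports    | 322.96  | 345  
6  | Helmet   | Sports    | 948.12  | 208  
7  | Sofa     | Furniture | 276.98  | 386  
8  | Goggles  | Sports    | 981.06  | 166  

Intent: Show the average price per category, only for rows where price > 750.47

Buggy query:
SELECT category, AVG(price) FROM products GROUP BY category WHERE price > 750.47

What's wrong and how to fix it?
Bug: WHERE cannot follow GROUP BY

Fix: Place WHERE between FROM and GROUP BY

Corrected query:
SELECT category, AVG(price) FROM products WHERE price > 750.47 GROUP BY category

Result:
category  | AVG(price)
----------+-----------
Furniture | 1244.58   
Kitchen   | 772.91    
Sports    | 964.59    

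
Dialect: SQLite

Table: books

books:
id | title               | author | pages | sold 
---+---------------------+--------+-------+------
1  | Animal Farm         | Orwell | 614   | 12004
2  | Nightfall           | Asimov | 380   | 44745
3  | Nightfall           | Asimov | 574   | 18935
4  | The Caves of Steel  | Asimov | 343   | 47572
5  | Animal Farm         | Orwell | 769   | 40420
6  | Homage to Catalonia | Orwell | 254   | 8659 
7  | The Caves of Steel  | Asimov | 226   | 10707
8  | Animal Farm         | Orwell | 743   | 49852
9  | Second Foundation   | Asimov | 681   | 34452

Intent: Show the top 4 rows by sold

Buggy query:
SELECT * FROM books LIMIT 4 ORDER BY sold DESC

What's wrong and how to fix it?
Bug: LIMIT must come after ORDER BY

Fix: Sort with ORDER BY, then apply LIMIT

Corrected query:
SELECT * FROM books ORDER BY sold DESC LIMIT 4

Result:
id | title              | author | pages | sold 
---+--------------------+--------+-------+------
8  | Animal Farm        | Orwell | 743   | 49852
4  | The Caves of Steel | Asimov | 343   | 47572
2  | Nightfall          | Asimov | 380   | 44745
5  | Animal Farm        | Orwell | 769   | 40420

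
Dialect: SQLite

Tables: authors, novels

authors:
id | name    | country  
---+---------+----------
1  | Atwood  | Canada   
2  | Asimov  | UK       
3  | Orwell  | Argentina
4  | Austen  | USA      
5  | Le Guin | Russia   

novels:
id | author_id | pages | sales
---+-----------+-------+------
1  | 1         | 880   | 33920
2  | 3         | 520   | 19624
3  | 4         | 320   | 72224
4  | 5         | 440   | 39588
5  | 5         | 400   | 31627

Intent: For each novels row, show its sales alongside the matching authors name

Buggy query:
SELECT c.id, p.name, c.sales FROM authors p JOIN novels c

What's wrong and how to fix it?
Bug: Missing join condition: each novels row is matched to all authors rows instead of just its own

Fix: Specify the join condition linking the foreign key to the parent id

Corrected query:
SELECT c.id, p.name, c.sales FROM authors p JOIN novels c ON c.author_id = p.id

Result:
id | name    | sales
---+---------+------
1  | Atwood  | 33920
2  | Orwell  | 19624
3  | Austen  | 72224
4  | Le Guin | 39588
5  | Le Guin | 31627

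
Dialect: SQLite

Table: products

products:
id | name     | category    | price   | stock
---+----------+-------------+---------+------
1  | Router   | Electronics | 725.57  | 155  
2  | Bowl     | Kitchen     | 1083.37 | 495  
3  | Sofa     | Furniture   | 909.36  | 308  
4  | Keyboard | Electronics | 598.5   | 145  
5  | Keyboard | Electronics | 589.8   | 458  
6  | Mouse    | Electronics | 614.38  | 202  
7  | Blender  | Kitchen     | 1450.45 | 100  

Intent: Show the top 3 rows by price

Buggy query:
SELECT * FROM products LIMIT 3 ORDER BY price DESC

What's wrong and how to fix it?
Bug: LIMIT must come after ORDER BY

Fix: Swap the clauses: ORDER BY first, then LIMIT

Corrected query:
SELECT * FROM products ORDER BY price DESC LIMIT 3

Result:
id | name    | category  | price   | stock
---+---------+-----------+---------+------
7  | Blender | Kitchen   | 1450.45 | 100  
2  | Bowl    | Kitchen   | 1083.37 | 495  
3  | Sofa    | Furniture | 909.36  | 308  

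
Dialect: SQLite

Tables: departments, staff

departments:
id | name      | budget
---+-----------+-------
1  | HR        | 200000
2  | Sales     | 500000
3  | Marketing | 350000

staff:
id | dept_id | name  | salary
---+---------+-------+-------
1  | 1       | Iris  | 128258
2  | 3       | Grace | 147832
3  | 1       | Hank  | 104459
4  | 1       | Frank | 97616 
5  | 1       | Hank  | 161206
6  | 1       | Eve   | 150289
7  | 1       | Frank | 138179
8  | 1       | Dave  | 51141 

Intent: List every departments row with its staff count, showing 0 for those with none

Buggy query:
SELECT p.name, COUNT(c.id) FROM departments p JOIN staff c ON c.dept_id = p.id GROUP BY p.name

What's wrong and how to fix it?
Bug: An inner join excludes parents with zero children

Fix: Switch to LEFT JOIN to retain unmatched parent rows

Corrected query:
SELECT p.name, COUNT(c.id) FROM departments p LEFT JOIN staff c ON c.dept_id = p.id GROUP BY p.name

Result:
name      | COUNT(c.id)
----------+------------
HR        | 7          
Marketing | 1          
Sales     | 0          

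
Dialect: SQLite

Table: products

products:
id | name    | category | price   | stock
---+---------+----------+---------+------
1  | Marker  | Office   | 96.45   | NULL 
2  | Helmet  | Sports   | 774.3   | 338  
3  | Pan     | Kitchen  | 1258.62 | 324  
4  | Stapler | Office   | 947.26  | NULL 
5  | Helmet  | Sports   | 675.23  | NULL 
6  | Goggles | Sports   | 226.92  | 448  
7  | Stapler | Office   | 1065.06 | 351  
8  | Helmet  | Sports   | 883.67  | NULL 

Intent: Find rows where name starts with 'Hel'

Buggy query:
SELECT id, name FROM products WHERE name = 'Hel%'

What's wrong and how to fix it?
Bug: Wildcards only work with LIKE; '=' treats '%' as a literal character

Fix: Use LIKE for wildcard pattern matching

Corrected query:
SELECT id, name FROM products WHERE name LIKE 'Hel%'

Result:
id | name  
---+-------
2  | Helmet
5  | Helmet
8  | Helmet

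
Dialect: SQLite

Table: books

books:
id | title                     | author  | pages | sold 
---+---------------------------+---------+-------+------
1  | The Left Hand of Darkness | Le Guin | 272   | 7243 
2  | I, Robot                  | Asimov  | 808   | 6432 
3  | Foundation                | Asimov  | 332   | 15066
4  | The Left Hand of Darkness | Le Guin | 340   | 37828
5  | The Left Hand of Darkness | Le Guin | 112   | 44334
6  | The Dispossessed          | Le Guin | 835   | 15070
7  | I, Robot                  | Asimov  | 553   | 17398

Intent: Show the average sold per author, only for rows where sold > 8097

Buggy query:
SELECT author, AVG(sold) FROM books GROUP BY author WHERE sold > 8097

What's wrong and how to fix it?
Bug: WHERE cannot follow GROUP BY

Fix: Move the WHERE clause before GROUP BY

Corrected query:
SELECT author, AVG(sold) FROM books WHERE sold > 8097 GROUP BY author

Result:
author  | AVG(sold)   
--------+-------------
Asimov  | 16232       
Le Guin | 32410.666667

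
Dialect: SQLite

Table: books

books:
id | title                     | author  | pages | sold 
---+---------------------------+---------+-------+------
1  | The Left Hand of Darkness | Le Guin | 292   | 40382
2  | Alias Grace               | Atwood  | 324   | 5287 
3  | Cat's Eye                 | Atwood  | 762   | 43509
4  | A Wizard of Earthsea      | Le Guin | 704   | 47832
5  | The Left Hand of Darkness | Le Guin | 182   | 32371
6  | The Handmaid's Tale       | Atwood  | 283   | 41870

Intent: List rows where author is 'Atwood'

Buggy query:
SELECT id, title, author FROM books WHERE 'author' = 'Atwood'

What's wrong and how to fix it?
Bug: 'author' in single quotes is a string literal, not the column; the comparison is literal-vs-literal and never true

Fix: Reference the column as author without single quotes

Corrected query:
SELECT id, title, author FROM books WHERE author = 'Atwood'

Result:
id | title               | author
---+---------------------+-------
2  | Alias Grace         | Atwood
3  | Cat's Eye           | Atwood
6  | The Handmaid's Tale | Atwood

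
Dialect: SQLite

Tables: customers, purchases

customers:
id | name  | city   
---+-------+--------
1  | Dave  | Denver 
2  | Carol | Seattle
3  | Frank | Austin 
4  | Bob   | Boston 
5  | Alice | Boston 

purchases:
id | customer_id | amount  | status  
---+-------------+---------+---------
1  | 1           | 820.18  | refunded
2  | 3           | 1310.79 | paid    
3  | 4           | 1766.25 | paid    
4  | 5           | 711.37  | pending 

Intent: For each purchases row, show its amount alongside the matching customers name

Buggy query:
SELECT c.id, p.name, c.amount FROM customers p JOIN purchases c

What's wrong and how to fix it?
Bug: JOIN with no ON clause produces a cartesian product; every purchases row pairs with every customers row

Fix: Add ON c.customer_id = p.id to the JOIN

Corrected query:
SELECT c.id, p.name, c.amount FROM customers p JOIN purchases c ON c.customer_id = p.id

Result:
id | name  | amount 
---+-------+--------
1  | Dave  | 820.18 
2  | Frank | 1310.79
3  | Bob   | 1766.25
4  | Alice | 711.37 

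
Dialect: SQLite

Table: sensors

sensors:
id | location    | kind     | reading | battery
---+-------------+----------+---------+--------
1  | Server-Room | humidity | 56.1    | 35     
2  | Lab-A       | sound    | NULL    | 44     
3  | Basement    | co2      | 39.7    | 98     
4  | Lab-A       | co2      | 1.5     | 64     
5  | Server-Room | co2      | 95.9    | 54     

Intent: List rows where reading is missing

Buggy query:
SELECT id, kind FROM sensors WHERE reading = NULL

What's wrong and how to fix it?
Bug: Comparing to NULL with '=' never matches; NULL = NULL is unknown, not true

Fix: Use IS NULL to test for NULL

Corrected query:
SELECT id, kind FROM sensors WHERE reading IS NULL

Result:
id | kind 
---+------
2  | sound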